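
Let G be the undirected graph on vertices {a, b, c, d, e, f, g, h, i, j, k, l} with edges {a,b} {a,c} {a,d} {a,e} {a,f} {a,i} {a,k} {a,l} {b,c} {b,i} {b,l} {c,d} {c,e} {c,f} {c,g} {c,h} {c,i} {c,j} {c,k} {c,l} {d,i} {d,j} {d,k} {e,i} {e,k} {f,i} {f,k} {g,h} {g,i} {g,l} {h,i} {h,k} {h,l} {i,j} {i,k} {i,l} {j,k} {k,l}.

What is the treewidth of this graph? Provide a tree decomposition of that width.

The largest bag has 5 vertices, giving width 4; this decomposition certifies tw(G) ≤ 4. On the other hand G contains the 5-clique {c, g, h, i, l}. A clique must lie in a single bag of any decomposition, so no decomposition can have width below 4. Combining the bounds, tw(G) = 4.

Treewidth 4.
One such decomposition:
Bags: B1 = {c, h, i, k, l}  B2 = {a, c, i, k, l}  B3 = {c, g, h, i, l}  B4 = {a, c, d, i, k}  B5 = {a, c, e, i, k}  B6 = {a, b, c, i, l}  B7 = {c, d, i, j, k}  B8 = {a, c, f, i, k}
Tree: B1–B2, B1–B3, B2–B4, B4–B5, B2–B6, B4–B7, B5–B8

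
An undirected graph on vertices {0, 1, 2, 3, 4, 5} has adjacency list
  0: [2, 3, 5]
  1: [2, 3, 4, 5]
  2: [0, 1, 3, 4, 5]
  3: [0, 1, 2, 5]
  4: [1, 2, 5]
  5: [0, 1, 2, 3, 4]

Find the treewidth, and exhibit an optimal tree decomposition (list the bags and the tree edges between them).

Each bag holds 4 vertices, so the decomposition has width 3, which upper-bounds the treewidth. Conversely, {0, 2, 3, 5} is a clique of size 4, and the vertices of any clique must share a bag in every tree decomposition; so some bag has ≥ 4 vertices and tw(G) ≥ 3. Therefore the treewidth is 3.

Treewidth 3.
Bags: B1 = {1, 2, 3, 5}  B2 = {1, 2, 4, 5}  B3 = {0, 2, 3, 5}
Tree: B1–B2, B1–B3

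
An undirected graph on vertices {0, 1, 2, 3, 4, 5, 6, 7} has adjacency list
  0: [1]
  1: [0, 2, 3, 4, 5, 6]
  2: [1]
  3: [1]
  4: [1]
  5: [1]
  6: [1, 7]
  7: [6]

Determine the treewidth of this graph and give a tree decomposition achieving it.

Each bag holds 2 vertices, so the decomposition has width 1, which upper-bounds the treewidth. Any graph with an edge has treewidth ≥ 1, and G has the edge 6–1. Hence tw(G) = 1 exactly.

Treewidth 1.
Bags: B1 = {1, 6}  B2 = {6, 7}  B3 = {0, 1}  B4 = {1, 3}  B5 = {1, 4}  B6 = {1, 5}  B7 = {1, 2}
Tree: B1–B2, B1–B3, B1–B4, B1–B5, B4–B6, B1–B7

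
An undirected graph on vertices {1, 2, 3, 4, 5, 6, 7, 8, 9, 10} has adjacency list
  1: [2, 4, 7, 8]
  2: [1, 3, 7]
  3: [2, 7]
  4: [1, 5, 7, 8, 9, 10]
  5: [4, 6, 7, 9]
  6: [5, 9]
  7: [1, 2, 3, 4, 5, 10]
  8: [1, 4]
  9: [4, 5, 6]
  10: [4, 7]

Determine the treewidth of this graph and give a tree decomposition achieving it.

Treewidth 2.
One such decomposition:
Bags: B1 = {1, 4, 7}  B2 = {4, 5, 7}  B3 = {1, 4, 8}  B4 = {4, 5, 9}  B5 = {1, 2, 7}  B6 = {5, 6, 9}  B7 = {2, 3, 7}  B8 = {4, 7, 10}
Tree: B1–B2, B1–B3, B2–B4, B1–B5, B4–B6, B5–B7, B1–B8

The largest bag has 3 vertices, giving width 2; this decomposition certifies tw(G) ≤ 2. For the lower bound, the 3 vertices {1, 2, 7} are pairwise adjacent, and any tree decomposition puts a clique entirely inside one bag — forcing width ≥ 2. Therefore the treewidth is 2.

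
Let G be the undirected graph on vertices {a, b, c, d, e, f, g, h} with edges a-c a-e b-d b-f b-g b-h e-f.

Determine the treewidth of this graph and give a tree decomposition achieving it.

Treewidth 1.
Bags: B1 = {a, e}  B2 = {e, f}  B3 = {b, f}  B4 = {b, d}  B5 = {a, c}  B6 = {b, h}  B7 = {b, g}
Tree: B1–B2, B2–B3, B3–B4, B1–B5, B4–B6, B4–B7

Each bag holds 2 vertices, so the decomposition has width 1, which upper-bounds the treewidth. G has an edge, so its treewidth is at least 1. The upper and lower bounds meet at 1, so that is the treewidth.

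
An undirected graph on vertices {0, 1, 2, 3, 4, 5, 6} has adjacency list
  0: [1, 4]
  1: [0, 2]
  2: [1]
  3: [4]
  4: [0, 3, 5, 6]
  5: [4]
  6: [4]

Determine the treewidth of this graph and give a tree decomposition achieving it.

Treewidth 1.
One optimal decomposition is:
Bags: B1 = {4, 6}  B2 = {4, 5}  B3 = {0, 4}  B4 = {0, 1}  B5 = {1, 2}  B6 = {3, 4}
Tree: B1–B2, B2–B3, B3–B4, B4–B5, B3–B6

Each bag holds 2 vertices, so the decomposition has width 1, which upper-bounds the treewidth. Any graph with an edge has treewidth ≥ 1, and G has the edge 6–4. The upper and lower bounds meet at 1, so that is the treewidth.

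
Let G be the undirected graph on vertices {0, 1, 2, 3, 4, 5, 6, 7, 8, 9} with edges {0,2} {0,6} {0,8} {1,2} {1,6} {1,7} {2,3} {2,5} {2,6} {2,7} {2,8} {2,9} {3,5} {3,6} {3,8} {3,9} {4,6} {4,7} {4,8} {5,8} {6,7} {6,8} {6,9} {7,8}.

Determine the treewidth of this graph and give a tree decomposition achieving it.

The largest bag has 4 vertices, giving width 3; this decomposition certifies tw(G) ≤ 3. For the lower bound, the 4 vertices {2, 3, 5, 8} are pairwise adjacent, and any tree decomposition puts a clique entirely inside one bag — forcing width ≥ 3. Therefore the treewidth is 3.

Treewidth 3.
Bags: B1 = {2, 6, 7, 8}  B2 = {1, 2, 6, 7}  B3 = {2, 3, 6, 8}  B4 = {4, 6, 7, 8}  B5 = {2, 3, 5, 8}  B6 = {0, 2, 6, 8}  B7 = {2, 3, 6, 9}
Tree: B1–B2, B1–B3, B1–B4, B3–B5, B3–B6, B3–B7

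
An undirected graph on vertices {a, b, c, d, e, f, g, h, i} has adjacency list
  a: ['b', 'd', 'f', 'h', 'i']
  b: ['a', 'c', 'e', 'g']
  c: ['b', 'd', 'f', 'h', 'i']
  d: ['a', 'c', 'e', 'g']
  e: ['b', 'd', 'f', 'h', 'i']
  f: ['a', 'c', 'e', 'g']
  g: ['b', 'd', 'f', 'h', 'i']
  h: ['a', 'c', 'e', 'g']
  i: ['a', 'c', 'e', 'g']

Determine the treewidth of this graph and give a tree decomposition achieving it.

Treewidth 4.
One optimal decomposition is:
Bags: B1 = {a, c, e, f, g}  B2 = {a, c, e, g, h}  B3 = {a, c, e, g, i}  B4 = {a, b, c, e, g}  B5 = {a, c, d, e, g}
Tree: B1–B2, B2–B3, B3–B4, B4–B5

The largest bag has 5 vertices, giving width 4; this decomposition certifies tw(G) ≤ 4. For the lower bound: the 5 vertex sets {f,g}, {c,h}, {a,i}, {e}, {b} are disjoint, each induces a connected subgraph, and every pair is joined by at least one edge of G. Contracting each set to a single vertex therefore yields K_{5} as a minor, and since treewidth is minor-monotone, tw(G) ≥ tw(K_{5}) = 4. Therefore the treewidth is 4.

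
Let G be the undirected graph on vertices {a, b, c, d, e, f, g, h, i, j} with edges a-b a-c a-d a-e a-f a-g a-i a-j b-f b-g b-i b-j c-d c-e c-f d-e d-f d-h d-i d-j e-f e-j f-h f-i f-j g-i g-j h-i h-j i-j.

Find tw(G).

A width-4 tree decomposition is:
Bags: B1 = {a, b, f, i, j}  B2 = {a, d, f, i, j}  B3 = {a, d, e, f, j}  B4 = {a, c, d, e, f}  B5 = {d, f, h, i, j}  B6 = {a, b, g, i, j}
Tree: B1–B2, B2–B3, B3–B4, B2–B5, B1–B6
Every bag has size at most 5, so the width is 5 − 1 = 4 and tw(G) ≤ 4. For the lower bound, the 5 vertices {a, b, g, i, j} are pairwise adjacent, and any tree decomposition puts a clique entirely inside one bag — forcing width ≥ 4. Combining the bounds, tw(G) = 4.

4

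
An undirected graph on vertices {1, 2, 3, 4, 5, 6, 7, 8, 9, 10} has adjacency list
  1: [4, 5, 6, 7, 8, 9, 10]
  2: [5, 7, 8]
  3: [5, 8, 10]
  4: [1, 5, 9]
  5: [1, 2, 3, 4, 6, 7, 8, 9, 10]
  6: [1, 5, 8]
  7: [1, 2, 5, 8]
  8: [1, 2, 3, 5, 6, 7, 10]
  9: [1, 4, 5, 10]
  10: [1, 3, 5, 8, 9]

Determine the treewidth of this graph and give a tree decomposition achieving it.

Treewidth 3.
Bags: B1 = {1, 5, 7, 8}  B2 = {1, 5, 8, 10}  B3 = {1, 5, 9, 10}  B4 = {1, 5, 6, 8}  B5 = {1, 4, 5, 9}  B6 = {3, 5, 8, 10}  B7 = {2, 5, 7, 8}
Tree: B1–B2, B2–B3, B1–B4, B3–B5, B2–B6, B1–B7

The largest bag has 4 vertices, giving width 3; this decomposition certifies tw(G) ≤ 3. For the lower bound, the 4 vertices {1, 5, 8, 10} are pairwise adjacent, and any tree decomposition puts a clique entirely inside one bag — forcing width ≥ 3. Hence tw(G) = 3 exactly.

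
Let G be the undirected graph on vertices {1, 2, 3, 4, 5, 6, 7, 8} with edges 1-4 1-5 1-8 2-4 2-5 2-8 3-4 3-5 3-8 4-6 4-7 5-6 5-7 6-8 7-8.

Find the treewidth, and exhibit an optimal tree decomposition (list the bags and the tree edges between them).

Each bag holds 4 vertices, so the decomposition has width 3, which upper-bounds the treewidth. For the lower bound: the 4 vertex sets {3,4}, {5,7}, {8}, {6} are disjoint, each induces a connected subgraph, and every pair is joined by at least one edge of G. Contracting each set to a single vertex therefore yields K_{4} as a minor, and since treewidth is minor-monotone, tw(G) ≥ tw(K_{4}) = 3. Therefore the treewidth is 3.

Treewidth 3.
One such decomposition:
Bags: B1 = {3, 4, 5, 8}  B2 = {4, 5, 7, 8}  B3 = {4, 5, 6, 8}  B4 = {2, 4, 5, 8}  B5 = {1, 4, 5, 8}
Tree: B1–B2, B2–B3, B3–B4, B4–B5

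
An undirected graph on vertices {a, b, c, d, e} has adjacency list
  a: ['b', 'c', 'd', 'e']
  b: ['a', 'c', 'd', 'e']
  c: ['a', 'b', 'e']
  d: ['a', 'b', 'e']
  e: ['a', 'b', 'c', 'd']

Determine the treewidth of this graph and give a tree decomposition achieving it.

Treewidth 3.
One optimal decomposition is:
Bags: B1 = {a, b, c, e}  B2 = {a, b, d, e}
Tree: B1–B2

Every bag has size at most 4, so the width is 4 − 1 = 3 and tw(G) ≤ 3. Conversely, {a, b, d, e} is a clique of size 4, and the vertices of any clique must share a bag in every tree decomposition; so some bag has ≥ 4 vertices and tw(G) ≥ 3. The upper and lower bounds meet at 3, so that is the treewidth.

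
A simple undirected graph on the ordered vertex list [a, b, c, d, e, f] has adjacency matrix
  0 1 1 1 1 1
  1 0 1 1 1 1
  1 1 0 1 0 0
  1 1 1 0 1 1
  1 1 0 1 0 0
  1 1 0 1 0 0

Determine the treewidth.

A width-3 tree decomposition is:
Bags: B1 = {a, b, d, f}  B2 = {a, b, d, e}  B3 = {a, b, c, d}
Tree: B1–B2, B1–B3
Every bag has size at most 4, so the width is 4 − 1 = 3 and tw(G) ≤ 3. Conversely, {a, b, d, e} is a clique of size 4, and the vertices of any clique must share a bag in every tree decomposition; so some bag has ≥ 4 vertices and tw(G) ≥ 3. Combining the bounds, tw(G) = 3.

3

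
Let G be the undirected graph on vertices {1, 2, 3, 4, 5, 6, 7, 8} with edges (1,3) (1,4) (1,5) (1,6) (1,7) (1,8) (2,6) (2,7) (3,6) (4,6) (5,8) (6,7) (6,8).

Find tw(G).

2

A width-2 tree decomposition is:
Bags: B1 = {1, 5, 8}  B2 = {1, 6, 8}  B3 = {1, 4, 6}  B4 = {1, 6, 7}  B5 = {1, 3, 6}  B6 = {2, 6, 7}
Tree: B1–B2, B2–B3, B3–B4, B4–B5, B4–B6
Each bag holds 3 vertices, so the decomposition has width 2, which upper-bounds the treewidth. Conversely, {1, 5, 8} is a clique of size 3, and the vertices of any clique must share a bag in every tree decomposition; so some bag has ≥ 3 vertices and tw(G) ≥ 2. The upper and lower bounds meet at 2, so that is the treewidth.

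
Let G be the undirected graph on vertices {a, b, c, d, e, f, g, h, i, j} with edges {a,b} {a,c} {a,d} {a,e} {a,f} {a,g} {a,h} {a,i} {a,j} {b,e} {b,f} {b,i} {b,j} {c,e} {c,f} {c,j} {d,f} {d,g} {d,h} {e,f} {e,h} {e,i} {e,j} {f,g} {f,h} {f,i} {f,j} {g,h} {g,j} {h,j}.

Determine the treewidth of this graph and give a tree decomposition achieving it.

Each bag holds 5 vertices, so the decomposition has width 4, which upper-bounds the treewidth. For the lower bound, the 5 vertices {a, d, f, g, h} are pairwise adjacent, and any tree decomposition puts a clique entirely inside one bag — forcing width ≥ 4. The upper and lower bounds meet at 4, so that is the treewidth.

Treewidth 4.
One optimal decomposition is:
Bags: B1 = {a, e, f, h, j}  B2 = {a, b, e, f, j}  B3 = {a, c, e, f, j}  B4 = {a, f, g, h, j}  B5 = {a, d, f, g, h}  B6 = {a, b, e, f, i}
Tree: B1–B2, B1–B3, B1–B4, B4–B5, B2–B6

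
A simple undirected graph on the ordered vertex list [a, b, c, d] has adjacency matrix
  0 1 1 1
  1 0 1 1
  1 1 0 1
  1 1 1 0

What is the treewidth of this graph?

3

A width-3 tree decomposition is:
Bags: B1 = {a, b, c, d}
Tree: (single bag)
A single bag containing all 4 vertices is trivially a valid decomposition of width 3. For the lower bound, the 4 vertices {a, b, c, d} are pairwise adjacent, and any tree decomposition puts a clique entirely inside one bag — forcing width ≥ 3. The upper and lower bounds meet at 3, so that is the treewidth.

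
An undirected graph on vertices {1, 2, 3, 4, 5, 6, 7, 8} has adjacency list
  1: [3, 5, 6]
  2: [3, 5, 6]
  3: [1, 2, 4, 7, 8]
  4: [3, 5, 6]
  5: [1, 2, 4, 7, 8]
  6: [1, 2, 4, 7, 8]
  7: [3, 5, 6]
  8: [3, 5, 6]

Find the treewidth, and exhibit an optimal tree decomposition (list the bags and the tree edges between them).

Treewidth 3.
One such decomposition:
Bags: B1 = {2, 3, 5, 6}  B2 = {3, 5, 6, 7}  B3 = {1, 3, 5, 6}  B4 = {3, 5, 6, 8}  B5 = {3, 4, 5, 6}
Tree: B1–B2, B2–B3, B3–B4, B4–B5

The largest bag has 4 vertices, giving width 3; this decomposition certifies tw(G) ≤ 3. For the lower bound: the 4 vertex sets {2,6}, {5,7}, {3}, {1} are disjoint, each induces a connected subgraph, and every pair is joined by at least one edge of G. Contracting each set to a single vertex therefore yields K_{4} as a minor, and since treewidth is minor-monotone, tw(G) ≥ tw(K_{4}) = 3. The upper and lower bounds meet at 3, so that is the treewidth.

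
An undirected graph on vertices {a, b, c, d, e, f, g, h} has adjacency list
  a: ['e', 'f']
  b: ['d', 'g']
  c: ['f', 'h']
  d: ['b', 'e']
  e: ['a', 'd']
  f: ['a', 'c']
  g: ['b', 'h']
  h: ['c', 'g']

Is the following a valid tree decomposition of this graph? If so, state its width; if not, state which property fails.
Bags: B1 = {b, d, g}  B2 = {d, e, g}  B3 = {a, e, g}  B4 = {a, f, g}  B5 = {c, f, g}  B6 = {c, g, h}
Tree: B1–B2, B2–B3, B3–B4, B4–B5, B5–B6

Checking the three conditions: (i) the bags cover all of {a, b, c, d, e, f, g, h}; (ii) for each edge, some bag contains both endpoints; (iii) the bags containing any fixed vertex form a subtree. All hold, so the decomposition is valid with width 3 − 1 = 2.

Yes; width 2.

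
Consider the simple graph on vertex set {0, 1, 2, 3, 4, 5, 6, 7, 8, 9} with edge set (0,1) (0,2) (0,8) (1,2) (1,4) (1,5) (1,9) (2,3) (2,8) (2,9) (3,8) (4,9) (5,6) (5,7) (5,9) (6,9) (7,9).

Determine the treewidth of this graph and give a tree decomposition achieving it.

Each bag holds 3 vertices, so the decomposition has width 2, which upper-bounds the treewidth. For the lower bound, the 3 vertices {0, 2, 8} are pairwise adjacent, and any tree decomposition puts a clique entirely inside one bag — forcing width ≥ 2. The upper and lower bounds meet at 2, so that is the treewidth.

Treewidth 2.
Bags: B1 = {0, 1, 2}  B2 = {0, 2, 8}  B3 = {1, 2, 9}  B4 = {1, 4, 9}  B5 = {1, 5, 9}  B6 = {5, 6, 9}  B7 = {5, 7, 9}  B8 = {2, 3, 8}
Tree: B1–B2, B1–B3, B3–B4, B4–B5, B5–B6, B5–B7, B2–B8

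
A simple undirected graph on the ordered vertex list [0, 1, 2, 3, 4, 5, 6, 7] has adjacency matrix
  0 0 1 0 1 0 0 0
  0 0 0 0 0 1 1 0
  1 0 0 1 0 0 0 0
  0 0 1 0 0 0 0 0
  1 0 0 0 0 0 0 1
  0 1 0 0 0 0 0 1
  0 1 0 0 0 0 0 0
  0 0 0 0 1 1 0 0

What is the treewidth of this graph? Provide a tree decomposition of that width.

Every bag has size at most 2, so the width is 2 − 1 = 1 and tw(G) ≤ 1. G has an edge, so its treewidth is at least 1. Hence tw(G) = 1 exactly.

Treewidth 1.
One optimal decomposition is:
Bags: B1 = {1, 6}  B2 = {1, 5}  B3 = {5, 7}  B4 = {4, 7}  B5 = {0, 4}  B6 = {0, 2}  B7 = {2, 3}
Tree: B1–B2, B2–B3, B3–B4, B4–B5, B5–B6, B6–B7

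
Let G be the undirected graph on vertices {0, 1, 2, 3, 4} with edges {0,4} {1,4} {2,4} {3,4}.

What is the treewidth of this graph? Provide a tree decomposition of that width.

Treewidth 1.
One optimal decomposition is:
Bags: B1 = {3, 4}  B2 = {1, 4}  B3 = {2, 4}  B4 = {0, 4}
Tree: B1–B2, B2–B3, B1–B4

The largest bag has 2 vertices, giving width 1; this decomposition certifies tw(G) ≤ 1. G has an edge, so its treewidth is at least 1. Therefore the treewidth is 1.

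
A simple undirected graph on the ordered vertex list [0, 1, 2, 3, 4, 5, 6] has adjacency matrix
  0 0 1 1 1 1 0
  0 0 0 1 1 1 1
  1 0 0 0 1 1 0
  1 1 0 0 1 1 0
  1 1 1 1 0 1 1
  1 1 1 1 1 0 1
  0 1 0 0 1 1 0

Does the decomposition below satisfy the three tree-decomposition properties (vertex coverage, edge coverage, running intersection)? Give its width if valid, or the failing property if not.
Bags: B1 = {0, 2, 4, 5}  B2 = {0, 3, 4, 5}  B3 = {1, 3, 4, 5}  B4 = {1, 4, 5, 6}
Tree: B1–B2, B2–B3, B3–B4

Yes; width 3.

Every vertex of G appears in some bag (union = {0, 1, 2, 3, 4, 5, 6}); every edge is covered by a bag; and for each vertex v the set of bags containing v is connected in the bag tree. The decomposition is therefore valid. The largest bag has 4 vertices, so the width is 3.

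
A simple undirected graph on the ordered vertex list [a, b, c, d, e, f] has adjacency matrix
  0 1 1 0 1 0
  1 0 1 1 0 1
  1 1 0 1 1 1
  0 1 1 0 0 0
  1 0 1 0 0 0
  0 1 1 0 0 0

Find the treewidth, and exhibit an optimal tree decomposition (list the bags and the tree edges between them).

Treewidth 2.
One optimal decomposition is:
Bags: B1 = {a, b, c}  B2 = {b, c, f}  B3 = {b, c, d}  B4 = {a, c, e}
Tree: B1–B2, B1–B3, B1–B4

Each bag holds 3 vertices, so the decomposition has width 2, which upper-bounds the treewidth. Conversely, {a, c, e} is a clique of size 3, and the vertices of any clique must share a bag in every tree decomposition; so some bag has ≥ 3 vertices and tw(G) ≥ 2. Therefore the treewidth is 2.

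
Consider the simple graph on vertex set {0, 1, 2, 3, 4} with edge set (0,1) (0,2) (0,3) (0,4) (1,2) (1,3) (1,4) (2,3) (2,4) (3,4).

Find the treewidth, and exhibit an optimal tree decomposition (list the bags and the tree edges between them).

With just one bag of size 5, the width is 5 − 1 = 4, so tw(G) ≤ 4. For the lower bound, the 5 vertices {0, 1, 2, 3, 4} are pairwise adjacent, and any tree decomposition puts a clique entirely inside one bag — forcing width ≥ 4. Hence tw(G) = 4 exactly.

Treewidth 4.
One such decomposition:
Bags: B1 = {0, 1, 2, 3, 4}
Tree: (single bag)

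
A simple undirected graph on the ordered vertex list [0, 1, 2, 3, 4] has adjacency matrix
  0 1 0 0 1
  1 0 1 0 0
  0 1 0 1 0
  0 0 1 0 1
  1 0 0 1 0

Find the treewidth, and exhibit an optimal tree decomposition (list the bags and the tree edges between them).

Treewidth 2.
Bags: B1 = {1, 2, 3}  B2 = {0, 1, 3}  B3 = {0, 3, 4}
Tree: B1–B2, B2–B3

Every bag has size at most 3, so the width is 3 − 1 = 2 and tw(G) ≤ 2. Since 3–2–1–0–4–3 is a cycle in G, G is not acyclic. Forests are exactly the graphs of treewidth ≤ 1, so tw(G) ≥ 2. Hence tw(G) = 2 exactly.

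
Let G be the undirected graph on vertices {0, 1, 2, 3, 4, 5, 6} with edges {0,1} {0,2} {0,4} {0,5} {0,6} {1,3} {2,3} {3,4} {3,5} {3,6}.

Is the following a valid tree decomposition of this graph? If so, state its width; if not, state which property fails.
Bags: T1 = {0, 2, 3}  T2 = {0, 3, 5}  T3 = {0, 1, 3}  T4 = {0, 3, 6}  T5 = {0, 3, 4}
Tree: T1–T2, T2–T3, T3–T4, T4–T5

Vertex coverage: the bags together contain {0, 1, 2, 3, 4, 5, 6}, the full vertex set. Edge coverage: each edge of G has both endpoints in at least one bag. Running intersection: for every vertex, the bags containing it form a connected subtree. All three properties hold, so this is a valid tree decomposition of width max|bag| − 1 = 2, and hence tw(G) ≤ 2.

Yes; width 2.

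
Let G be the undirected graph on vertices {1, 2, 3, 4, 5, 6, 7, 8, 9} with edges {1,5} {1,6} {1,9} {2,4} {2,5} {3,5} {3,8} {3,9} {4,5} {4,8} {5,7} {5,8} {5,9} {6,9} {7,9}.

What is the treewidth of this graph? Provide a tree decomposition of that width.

The largest bag has 3 vertices, giving width 2; this decomposition certifies tw(G) ≤ 2. On the other hand G contains the 3-clique {3, 5, 8}. A clique must lie in a single bag of any decomposition, so no decomposition can have width below 2. The upper and lower bounds meet at 2, so that is the treewidth.

Treewidth 2.
Bags: B1 = {1, 5, 9}  B2 = {3, 5, 9}  B3 = {3, 5, 8}  B4 = {1, 6, 9}  B5 = {4, 5, 8}  B6 = {2, 4, 5}  B7 = {5, 7, 9}
Tree: B1–B2, B2–B3, B1–B4, B3–B5, B5–B6, B1–B7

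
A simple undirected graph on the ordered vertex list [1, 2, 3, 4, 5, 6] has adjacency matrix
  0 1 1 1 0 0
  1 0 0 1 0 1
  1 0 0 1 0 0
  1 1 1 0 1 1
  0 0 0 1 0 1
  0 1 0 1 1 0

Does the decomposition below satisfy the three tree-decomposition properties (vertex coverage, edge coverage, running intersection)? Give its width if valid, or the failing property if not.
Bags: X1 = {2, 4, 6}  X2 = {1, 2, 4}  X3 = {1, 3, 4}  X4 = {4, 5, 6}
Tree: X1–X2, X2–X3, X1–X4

Yes; width 2.

Vertex coverage: the bags together contain {1, 2, 3, 4, 5, 6}, the full vertex set. Edge coverage: each edge of G has both endpoints in at least one bag. Running intersection: for every vertex, the bags containing it form a connected subtree. All three properties hold, so this is a valid tree decomposition of width max|bag| − 1 = 2, and hence tw(G) ≤ 2.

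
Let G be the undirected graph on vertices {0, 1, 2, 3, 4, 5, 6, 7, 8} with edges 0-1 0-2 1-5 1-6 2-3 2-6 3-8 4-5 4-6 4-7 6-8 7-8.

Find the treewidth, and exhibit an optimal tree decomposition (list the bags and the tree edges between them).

Treewidth 3.
One such decomposition:
Bags: B1 = {0, 1, 2, 3}  B2 = {1, 2, 3, 6}  B3 = {1, 3, 6, 8}  B4 = {1, 5, 6, 8}  B5 = {4, 5, 6, 8}  B6 = {4, 5, 7, 8}
Tree: B1–B2, B2–B3, B3–B4, B4–B5, B5–B6

Each bag holds 4 vertices, so the decomposition has width 3, which upper-bounds the treewidth. For the lower bound: the 4 vertex sets {0,2,3}, {1}, {6}, {4,5,7,8} are disjoint, each induces a connected subgraph, and every pair is joined by at least one edge of G. Contracting each set to a single vertex therefore yields K_{4} as a minor, and since treewidth is minor-monotone, tw(G) ≥ tw(K_{4}) = 3. The upper and lower bounds meet at 3, so that is the treewidth.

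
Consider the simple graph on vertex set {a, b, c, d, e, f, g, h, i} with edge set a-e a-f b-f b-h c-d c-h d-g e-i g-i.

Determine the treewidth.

A width-2 tree decomposition is:
Bags: B1 = {a, b, f}  B2 = {a, b, e}  B3 = {b, e, i}  B4 = {b, g, i}  B5 = {b, d, g}  B6 = {b, c, d}  B7 = {b, c, h}
Tree: B1–B2, B2–B3, B3–B4, B4–B5, B5–B6, B6–B7
Every bag has size at most 3, so the width is 3 − 1 = 2 and tw(G) ≤ 2. The edges b–f–a–e–i–g–d–c–h–b form a cycle, so G is not a tree and its treewidth is at least 2. Hence tw(G) = 2 exactly.

2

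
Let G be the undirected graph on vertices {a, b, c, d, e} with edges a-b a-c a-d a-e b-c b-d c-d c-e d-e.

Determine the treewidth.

3

A width-3 tree decomposition is:
Bags: B1 = {a, b, c, d}  B2 = {a, c, d, e}
Tree: B1–B2
Every bag has size at most 4, so the width is 4 − 1 = 3 and tw(G) ≤ 3. On the other hand G contains the 4-clique {a, c, d, e}. A clique must lie in a single bag of any decomposition, so no decomposition can have width below 3. Therefore the treewidth is 3.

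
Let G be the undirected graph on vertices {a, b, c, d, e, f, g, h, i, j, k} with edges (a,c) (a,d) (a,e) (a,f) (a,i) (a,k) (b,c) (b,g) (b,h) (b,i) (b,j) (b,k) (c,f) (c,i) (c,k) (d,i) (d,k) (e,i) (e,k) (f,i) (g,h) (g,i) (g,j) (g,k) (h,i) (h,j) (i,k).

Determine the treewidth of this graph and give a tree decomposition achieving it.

The largest bag has 4 vertices, giving width 3; this decomposition certifies tw(G) ≤ 3. For the lower bound, the 4 vertices {b, g, h, j} are pairwise adjacent, and any tree decomposition puts a clique entirely inside one bag — forcing width ≥ 3. Combining the bounds, tw(G) = 3.

Treewidth 3.
One such decomposition:
Bags: B1 = {a, c, i, k}  B2 = {b, c, i, k}  B3 = {a, d, i, k}  B4 = {b, g, i, k}  B5 = {b, g, h, i}  B6 = {b, g, h, j}  B7 = {a, e, i, k}  B8 = {a, c, f, i}
Tree: B1–B2, B1–B3, B2–B4, B4–B5, B5–B6, B3–B7, B1–B8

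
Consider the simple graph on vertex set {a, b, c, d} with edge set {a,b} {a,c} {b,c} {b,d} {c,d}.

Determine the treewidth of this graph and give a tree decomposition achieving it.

Each bag holds 3 vertices, so the decomposition has width 2, which upper-bounds the treewidth. For the lower bound, the 3 vertices {b, c, d} are pairwise adjacent, and any tree decomposition puts a clique entirely inside one bag — forcing width ≥ 2. Combining the bounds, tw(G) = 2.

Treewidth 2.
Bags: B1 = {a, b, c}  B2 = {b, c, d}
Tree: B1–B2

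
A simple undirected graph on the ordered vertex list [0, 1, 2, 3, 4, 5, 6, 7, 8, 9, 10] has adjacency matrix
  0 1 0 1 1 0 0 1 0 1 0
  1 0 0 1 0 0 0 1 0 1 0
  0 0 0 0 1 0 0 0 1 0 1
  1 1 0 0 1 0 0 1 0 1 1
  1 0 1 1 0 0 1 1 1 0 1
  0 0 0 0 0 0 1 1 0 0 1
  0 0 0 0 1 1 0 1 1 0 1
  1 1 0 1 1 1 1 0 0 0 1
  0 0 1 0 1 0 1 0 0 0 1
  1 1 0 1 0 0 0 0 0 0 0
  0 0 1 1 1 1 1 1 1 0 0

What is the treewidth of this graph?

3

A width-3 tree decomposition is:
Bags: B1 = {3, 4, 7, 10}  B2 = {4, 6, 7, 10}  B3 = {4, 6, 8, 10}  B4 = {5, 6, 7, 10}  B5 = {0, 3, 4, 7}  B6 = {2, 4, 8, 10}  B7 = {0, 1, 3, 7}  B8 = {0, 1, 3, 9}
Tree: B1–B2, B2–B3, B2–B4, B1–B5, B3–B6, B5–B7, B7–B8
Every bag has size at most 4, so the width is 4 − 1 = 3 and tw(G) ≤ 3. For the lower bound, the 4 vertices {0, 1, 3, 9} are pairwise adjacent, and any tree decomposition puts a clique entirely inside one bag — forcing width ≥ 3. Combining the bounds, tw(G) = 3.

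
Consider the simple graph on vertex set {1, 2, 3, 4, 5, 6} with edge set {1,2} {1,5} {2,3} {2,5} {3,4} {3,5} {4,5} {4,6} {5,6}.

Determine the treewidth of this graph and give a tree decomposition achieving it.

The largest bag has 3 vertices, giving width 2; this decomposition certifies tw(G) ≤ 2. On the other hand G contains the 3-clique {1, 2, 5}. A clique must lie in a single bag of any decomposition, so no decomposition can have width below 2. The upper and lower bounds meet at 2, so that is the treewidth.

Treewidth 2.
One optimal decomposition is:
Bags: B1 = {3, 4, 5}  B2 = {2, 3, 5}  B3 = {1, 2, 5}  B4 = {4, 5, 6}
Tree: B1–B2, B2–B3, B1–B4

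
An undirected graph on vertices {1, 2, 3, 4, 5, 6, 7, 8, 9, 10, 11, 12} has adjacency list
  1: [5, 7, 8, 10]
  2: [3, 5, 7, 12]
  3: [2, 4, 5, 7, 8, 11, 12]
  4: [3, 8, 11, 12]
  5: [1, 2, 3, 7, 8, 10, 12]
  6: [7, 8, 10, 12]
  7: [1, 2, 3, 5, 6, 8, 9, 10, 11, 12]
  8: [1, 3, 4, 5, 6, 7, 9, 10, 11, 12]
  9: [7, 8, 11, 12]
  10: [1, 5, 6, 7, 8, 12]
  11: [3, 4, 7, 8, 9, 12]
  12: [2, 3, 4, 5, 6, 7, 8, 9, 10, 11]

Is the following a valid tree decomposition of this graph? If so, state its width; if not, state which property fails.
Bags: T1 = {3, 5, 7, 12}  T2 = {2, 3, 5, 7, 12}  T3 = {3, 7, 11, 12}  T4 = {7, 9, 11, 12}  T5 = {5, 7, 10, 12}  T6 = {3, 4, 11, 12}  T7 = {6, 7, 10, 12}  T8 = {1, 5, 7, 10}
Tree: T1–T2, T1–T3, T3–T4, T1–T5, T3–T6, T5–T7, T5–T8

A tree decomposition must satisfy three properties: every vertex lies in some bag; for every edge, both endpoints lie together in some bag; and for every vertex, the bags containing it form a connected subtree. Here vertex 8 appears in no bag, so the decomposition is invalid.

No — vertex 8 appears in no bag.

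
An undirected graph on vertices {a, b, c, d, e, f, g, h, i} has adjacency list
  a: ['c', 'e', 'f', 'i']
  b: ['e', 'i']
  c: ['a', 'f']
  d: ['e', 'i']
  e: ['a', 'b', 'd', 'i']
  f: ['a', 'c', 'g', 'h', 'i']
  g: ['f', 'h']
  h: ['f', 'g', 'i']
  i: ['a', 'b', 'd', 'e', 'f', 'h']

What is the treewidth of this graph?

A width-2 tree decomposition is:
Bags: B1 = {a, e, i}  B2 = {d, e, i}  B3 = {a, f, i}  B4 = {f, h, i}  B5 = {b, e, i}  B6 = {f, g, h}  B7 = {a, c, f}
Tree: B1–B2, B1–B3, B3–B4, B2–B5, B4–B6, B3–B7
The largest bag has 3 vertices, giving width 2; this decomposition certifies tw(G) ≤ 2. Conversely, {f, g, h} is a clique of size 3, and the vertices of any clique must share a bag in every tree decomposition; so some bag has ≥ 3 vertices and tw(G) ≥ 2. Therefore the treewidth is 2.

2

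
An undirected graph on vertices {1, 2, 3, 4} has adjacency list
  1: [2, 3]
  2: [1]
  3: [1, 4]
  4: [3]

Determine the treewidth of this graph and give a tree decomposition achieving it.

Every bag has size at most 2, so the width is 2 − 1 = 1 and tw(G) ≤ 1. G has an edge, so its treewidth is at least 1. The upper and lower bounds meet at 1, so that is the treewidth.

Treewidth 1.
One optimal decomposition is:
Bags: B1 = {1, 2}  B2 = {1, 3}  B3 = {3, 4}
Tree: B1–B2, B2–B3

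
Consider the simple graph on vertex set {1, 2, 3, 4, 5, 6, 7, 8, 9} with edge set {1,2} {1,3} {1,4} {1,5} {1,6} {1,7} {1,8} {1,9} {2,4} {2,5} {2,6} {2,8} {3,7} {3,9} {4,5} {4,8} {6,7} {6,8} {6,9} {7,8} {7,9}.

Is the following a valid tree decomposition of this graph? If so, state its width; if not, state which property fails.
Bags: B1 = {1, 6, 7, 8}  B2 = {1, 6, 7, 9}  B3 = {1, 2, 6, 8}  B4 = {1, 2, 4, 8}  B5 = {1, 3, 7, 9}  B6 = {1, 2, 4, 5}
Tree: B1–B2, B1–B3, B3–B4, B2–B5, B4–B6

Yes; width 3.

Vertex coverage: the bags together contain {1, 2, 3, 4, 5, 6, 7, 8, 9}, the full vertex set. Edge coverage: each edge of G has both endpoints in at least one bag. Running intersection: for every vertex, the bags containing it form a connected subtree. All three properties hold, so this is a valid tree decomposition of width max|bag| − 1 = 3, and hence tw(G) ≤ 3.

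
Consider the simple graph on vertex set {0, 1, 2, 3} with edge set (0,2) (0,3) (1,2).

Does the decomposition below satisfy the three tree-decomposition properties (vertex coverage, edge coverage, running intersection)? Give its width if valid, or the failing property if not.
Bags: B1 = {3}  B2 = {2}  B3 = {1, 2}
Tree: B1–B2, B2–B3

A tree decomposition must satisfy three properties: every vertex lies in some bag; for every edge, both endpoints lie together in some bag; and for every vertex, the bags containing it form a connected subtree. Here vertex 0 appears in no bag, so the decomposition is invalid.

No — vertex 0 appears in no bag.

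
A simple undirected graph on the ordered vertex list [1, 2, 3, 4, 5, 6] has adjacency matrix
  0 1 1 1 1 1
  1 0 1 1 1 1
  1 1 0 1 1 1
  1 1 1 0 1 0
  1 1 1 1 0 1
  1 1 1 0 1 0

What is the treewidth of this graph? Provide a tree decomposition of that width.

Treewidth 4.
Bags: B1 = {1, 2, 3, 4, 5}  B2 = {1, 2, 3, 5, 6}
Tree: B1–B2

Every bag has size at most 5, so the width is 5 − 1 = 4 and tw(G) ≤ 4. On the other hand G contains the 5-clique {1, 2, 3, 4, 5}. A clique must lie in a single bag of any decomposition, so no decomposition can have width below 4. Combining the bounds, tw(G) = 4.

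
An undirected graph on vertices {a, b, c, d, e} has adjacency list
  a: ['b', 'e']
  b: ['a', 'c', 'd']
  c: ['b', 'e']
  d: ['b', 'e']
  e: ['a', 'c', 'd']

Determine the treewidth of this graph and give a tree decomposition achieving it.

Treewidth 2.
One such decomposition:
Bags: B1 = {b, d, e}  B2 = {a, b, e}  B3 = {b, c, e}
Tree: B1–B2, B2–B3

Each bag holds 3 vertices, so the decomposition has width 2, which upper-bounds the treewidth. Since e–d–b–a–e is a cycle in G, G is not acyclic. Forests are exactly the graphs of treewidth ≤ 1, so tw(G) ≥ 2. Hence tw(G) = 2 exactly.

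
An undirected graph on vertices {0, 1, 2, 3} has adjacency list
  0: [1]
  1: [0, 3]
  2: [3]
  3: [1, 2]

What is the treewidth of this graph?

A width-1 tree decomposition is:
Bags: B1 = {0, 1}  B2 = {1, 3}  B3 = {2, 3}
Tree: B1–B2, B2–B3
Each bag holds 2 vertices, so the decomposition has width 1, which upper-bounds the treewidth. Any graph with an edge has treewidth ≥ 1, and G has the edge 0–1. Hence tw(G) = 1 exactly.

1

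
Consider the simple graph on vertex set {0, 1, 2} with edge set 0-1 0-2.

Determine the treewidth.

A width-1 tree decomposition is:
Bags: B1 = {0, 2}  B2 = {0, 1}
Tree: B1–B2
The largest bag has 2 vertices, giving width 1; this decomposition certifies tw(G) ≤ 1. Any graph with an edge has treewidth ≥ 1, and G has the edge 2–0. The upper and lower bounds meet at 1, so that is the treewidth.

1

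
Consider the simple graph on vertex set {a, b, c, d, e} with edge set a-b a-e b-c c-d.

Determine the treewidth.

1

A width-1 tree decomposition is:
Bags: B1 = {a, e}  B2 = {a, b}  B3 = {b, c}  B4 = {c, d}
Tree: B1–B2, B2–B3, B3–B4
Every bag has size at most 2, so the width is 2 − 1 = 1 and tw(G) ≤ 1. G has an edge, so its treewidth is at least 1. Therefore the treewidth is 1.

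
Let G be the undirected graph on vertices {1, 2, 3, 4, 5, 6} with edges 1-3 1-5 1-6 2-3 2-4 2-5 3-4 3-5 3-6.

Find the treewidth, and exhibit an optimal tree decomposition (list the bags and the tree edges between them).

The largest bag has 3 vertices, giving width 2; this decomposition certifies tw(G) ≤ 2. Conversely, {1, 3, 5} is a clique of size 3, and the vertices of any clique must share a bag in every tree decomposition; so some bag has ≥ 3 vertices and tw(G) ≥ 2. Therefore the treewidth is 2.

Treewidth 2.
Bags: B1 = {1, 3, 5}  B2 = {2, 3, 5}  B3 = {1, 3, 6}  B4 = {2, 3, 4}
Tree: B1–B2, B1–B3, B2–B4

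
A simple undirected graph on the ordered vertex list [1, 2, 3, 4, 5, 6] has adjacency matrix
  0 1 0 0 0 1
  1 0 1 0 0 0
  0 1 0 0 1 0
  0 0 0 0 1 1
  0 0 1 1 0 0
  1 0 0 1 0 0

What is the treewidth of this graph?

A width-2 tree decomposition is:
Bags: B1 = {2, 3, 5}  B2 = {1, 2, 5}  B3 = {1, 5, 6}  B4 = {4, 5, 6}
Tree: B1–B2, B2–B3, B3–B4
Each bag holds 3 vertices, so the decomposition has width 2, which upper-bounds the treewidth. For the lower bound, G contains the cycle 5–3–2–1–6–4–5, so G is not a forest; only forests have treewidth ≤ 1, hence tw(G) ≥ 2. Therefore the treewidth is 2.

2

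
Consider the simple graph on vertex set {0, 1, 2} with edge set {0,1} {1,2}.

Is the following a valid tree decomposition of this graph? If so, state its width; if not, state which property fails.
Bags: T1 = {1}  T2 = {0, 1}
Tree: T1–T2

No — vertex 2 appears in no bag.

A tree decomposition must satisfy three properties: every vertex lies in some bag; for every edge, both endpoints lie together in some bag; and for every vertex, the bags containing it form a connected subtree. Here vertex 2 appears in no bag, so the decomposition is invalid.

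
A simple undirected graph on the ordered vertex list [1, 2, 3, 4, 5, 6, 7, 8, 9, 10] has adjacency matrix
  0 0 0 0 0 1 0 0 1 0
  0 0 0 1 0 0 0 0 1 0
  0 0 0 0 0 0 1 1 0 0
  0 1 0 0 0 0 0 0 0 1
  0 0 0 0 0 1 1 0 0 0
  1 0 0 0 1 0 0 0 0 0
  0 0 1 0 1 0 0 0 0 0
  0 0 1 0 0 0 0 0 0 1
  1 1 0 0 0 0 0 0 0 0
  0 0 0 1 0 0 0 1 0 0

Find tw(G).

2

A width-2 tree decomposition is:
Bags: B1 = {3, 7, 8}  B2 = {5, 7, 8}  B3 = {5, 6, 8}  B4 = {1, 6, 8}  B5 = {1, 8, 9}  B6 = {2, 8, 9}  B7 = {2, 4, 8}  B8 = {4, 8, 10}
Tree: B1–B2, B2–B3, B3–B4, B4–B5, B5–B6, B6–B7, B7–B8
The largest bag has 3 vertices, giving width 2; this decomposition certifies tw(G) ≤ 2. The edges 8–3–7–5–6–1–9–2–4–10–8 form a cycle, so G is not a tree and its treewidth is at least 2. The upper and lower bounds meet at 2, so that is the treewidth.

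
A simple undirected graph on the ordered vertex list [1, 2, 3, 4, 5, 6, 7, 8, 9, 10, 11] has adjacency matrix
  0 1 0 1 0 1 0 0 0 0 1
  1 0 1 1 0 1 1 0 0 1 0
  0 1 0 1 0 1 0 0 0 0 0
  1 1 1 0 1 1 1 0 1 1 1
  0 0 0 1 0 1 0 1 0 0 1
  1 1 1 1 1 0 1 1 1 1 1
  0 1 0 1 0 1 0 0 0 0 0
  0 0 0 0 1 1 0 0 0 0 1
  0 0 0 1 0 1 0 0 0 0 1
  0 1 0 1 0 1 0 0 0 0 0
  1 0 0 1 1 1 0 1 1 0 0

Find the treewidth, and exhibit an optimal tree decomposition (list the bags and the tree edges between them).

Every bag has size at most 4, so the width is 4 − 1 = 3 and tw(G) ≤ 3. Conversely, {5, 6, 8, 11} is a clique of size 4, and the vertices of any clique must share a bag in every tree decomposition; so some bag has ≥ 4 vertices and tw(G) ≥ 3. Hence tw(G) = 3 exactly.

Treewidth 3.
One such decomposition:
Bags: B1 = {2, 4, 6, 7}  B2 = {1, 2, 4, 6}  B3 = {2, 3, 4, 6}  B4 = {1, 4, 6, 11}  B5 = {4, 6, 9, 11}  B6 = {4, 5, 6, 11}  B7 = {5, 6, 8, 11}  B8 = {2, 4, 6, 10}
Tree: B1–B2, B2–B3, B2–B4, B4–B5, B5–B6, B6–B7, B3–B8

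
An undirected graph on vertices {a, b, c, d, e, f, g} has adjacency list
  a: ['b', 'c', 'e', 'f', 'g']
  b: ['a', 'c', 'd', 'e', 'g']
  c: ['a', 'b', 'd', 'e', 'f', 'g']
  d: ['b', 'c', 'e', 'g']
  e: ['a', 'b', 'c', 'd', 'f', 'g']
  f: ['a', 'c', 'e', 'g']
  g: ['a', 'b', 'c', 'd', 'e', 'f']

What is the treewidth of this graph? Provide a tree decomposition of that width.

The largest bag has 5 vertices, giving width 4; this decomposition certifies tw(G) ≤ 4. For the lower bound, the 5 vertices {a, c, e, f, g} are pairwise adjacent, and any tree decomposition puts a clique entirely inside one bag — forcing width ≥ 4. Hence tw(G) = 4 exactly.

Treewidth 4.
One optimal decomposition is:
Bags: B1 = {a, b, c, e, g}  B2 = {b, c, d, e, g}  B3 = {a, c, e, f, g}
Tree: B1–B2, B1–B3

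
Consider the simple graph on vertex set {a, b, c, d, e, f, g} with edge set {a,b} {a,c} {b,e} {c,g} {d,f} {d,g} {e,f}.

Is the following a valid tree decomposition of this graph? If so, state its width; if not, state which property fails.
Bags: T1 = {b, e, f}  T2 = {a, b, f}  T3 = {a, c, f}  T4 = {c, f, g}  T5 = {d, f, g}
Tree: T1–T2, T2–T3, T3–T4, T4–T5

Yes; width 2.

Every vertex of G appears in some bag (union = {a, b, c, d, e, f, g}); every edge is covered by a bag; and for each vertex v the set of bags containing v is connected in the bag tree. The decomposition is therefore valid. The largest bag has 3 vertices, so the width is 2.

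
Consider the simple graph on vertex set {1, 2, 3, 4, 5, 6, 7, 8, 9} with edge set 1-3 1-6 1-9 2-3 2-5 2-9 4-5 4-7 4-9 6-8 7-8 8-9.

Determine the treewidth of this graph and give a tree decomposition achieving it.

Treewidth 3.
Bags: B1 = {1, 3, 6, 8}  B2 = {1, 3, 8, 9}  B3 = {2, 3, 8, 9}  B4 = {2, 7, 8, 9}  B5 = {2, 4, 7, 9}  B6 = {2, 4, 5, 7}
Tree: B1–B2, B2–B3, B3–B4, B4–B5, B5–B6

The largest bag has 4 vertices, giving width 3; this decomposition certifies tw(G) ≤ 3. For the lower bound: the 4 vertex sets {1,3,6}, {8}, {9}, {2,4,5,7} are disjoint, each induces a connected subgraph, and every pair is joined by at least one edge of G. Contracting each set to a single vertex therefore yields K_{4} as a minor, and since treewidth is minor-monotone, tw(G) ≥ tw(K_{4}) = 3. Combining the bounds, tw(G) = 3.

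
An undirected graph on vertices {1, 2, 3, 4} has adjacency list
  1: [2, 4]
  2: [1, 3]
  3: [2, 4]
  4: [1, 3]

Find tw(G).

2

A width-2 tree decomposition is:
Bags: B1 = {2, 3, 4}  B2 = {1, 2, 4}
Tree: B1–B2
Every bag has size at most 3, so the width is 3 − 1 = 2 and tw(G) ≤ 2. The edges 4–3–2–1–4 form a cycle, so G is not a tree and its treewidth is at least 2. Combining the bounds, tw(G) = 2.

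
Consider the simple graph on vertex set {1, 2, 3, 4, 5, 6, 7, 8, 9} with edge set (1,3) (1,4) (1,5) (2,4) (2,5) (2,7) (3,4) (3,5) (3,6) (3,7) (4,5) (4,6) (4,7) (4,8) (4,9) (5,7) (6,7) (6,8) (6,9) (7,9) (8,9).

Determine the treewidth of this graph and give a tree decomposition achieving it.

Each bag holds 4 vertices, so the decomposition has width 3, which upper-bounds the treewidth. For the lower bound, the 4 vertices {4, 6, 8, 9} are pairwise adjacent, and any tree decomposition puts a clique entirely inside one bag — forcing width ≥ 3. Hence tw(G) = 3 exactly.

Treewidth 3.
One optimal decomposition is:
Bags: B1 = {3, 4, 6, 7}  B2 = {4, 6, 7, 9}  B3 = {3, 4, 5, 7}  B4 = {1, 3, 4, 5}  B5 = {2, 4, 5, 7}  B6 = {4, 6, 8, 9}
Tree: B1–B2, B1–B3, B3–B4, B3–B5, B2–B6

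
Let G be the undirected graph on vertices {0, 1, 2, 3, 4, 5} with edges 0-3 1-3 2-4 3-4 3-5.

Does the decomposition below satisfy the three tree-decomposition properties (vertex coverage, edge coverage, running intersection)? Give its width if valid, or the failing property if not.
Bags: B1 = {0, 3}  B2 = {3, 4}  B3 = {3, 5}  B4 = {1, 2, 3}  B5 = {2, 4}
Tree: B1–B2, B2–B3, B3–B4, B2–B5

A tree decomposition must satisfy three properties: every vertex lies in some bag; for every edge, both endpoints lie together in some bag; and for every vertex, the bags containing it form a connected subtree. Here bags containing vertex 2 are not connected in the tree, so the decomposition is invalid.

No — bags containing vertex 2 are not connected in the tree.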